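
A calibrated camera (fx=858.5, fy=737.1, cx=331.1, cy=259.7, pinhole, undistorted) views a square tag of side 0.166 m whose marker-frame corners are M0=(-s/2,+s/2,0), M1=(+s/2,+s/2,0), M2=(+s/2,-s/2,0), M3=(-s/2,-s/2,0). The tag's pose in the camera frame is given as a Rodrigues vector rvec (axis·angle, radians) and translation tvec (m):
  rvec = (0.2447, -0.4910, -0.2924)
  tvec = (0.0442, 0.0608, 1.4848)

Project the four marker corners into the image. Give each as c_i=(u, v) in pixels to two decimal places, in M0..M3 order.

c0=(326.58, 342.46) c1=(404.44, 312.37) c2=(386.31, 238.05) c3=(304.84, 265.50)

Intrinsics K: fx=858.5, fy=737.1, cx=331.1, cy=259.7
Marker side s = 0.166 m; corners in marker frame (Z=0):
  M0 = (-0.0830, +0.0830, 0)
  M1 = (+0.0830, +0.0830, 0)
  M2 = (+0.0830, -0.0830, 0)
  M3 = (-0.0830, -0.0830, 0)
rvec = (0.2447, -0.4910, -0.2924), |rvec| = θ = 0.62166 rad = 35.618°
Rodrigues: sinθ=0.58238, 1−cosθ=0.18709; R = I + sinθ·[k]× + (1−cosθ)·[k]×²:
    [+0.84190 +0.21576 -0.49462]
    [-0.33209 +0.92962 -0.15974]
    [+0.42534 +0.29874 +0.85430]
t = (0.0442, 0.0608, 1.4848) m
M0: Pc = R·M0+t = (-0.00777, +0.16552, +1.47429); u = 858.5·(-0.00777)/1.47429 + 331.1 = 326.5757, v = 737.1·(+0.16552)/1.47429 + 259.7 = 342.4560
M1: Pc = R·M1+t = (+0.13199, +0.11040, +1.54490); u = 858.5·(+0.13199)/1.54490 + 331.1 = 404.4447, v = 737.1·(+0.11040)/1.54490 + 259.7 = 312.3716
M2: Pc = R·M2+t = (+0.09617, -0.04392, +1.49531); u = 858.5·(+0.09617)/1.49531 + 331.1 = 386.3137, v = 737.1·(-0.04392)/1.49531 + 259.7 = 238.0489
M3: Pc = R·M3+t = (-0.04359, +0.01120, +1.42470); u = 858.5·(-0.04359)/1.42470 + 331.1 = 304.8357, v = 737.1·(+0.01120)/1.42470 + 259.7 = 265.4971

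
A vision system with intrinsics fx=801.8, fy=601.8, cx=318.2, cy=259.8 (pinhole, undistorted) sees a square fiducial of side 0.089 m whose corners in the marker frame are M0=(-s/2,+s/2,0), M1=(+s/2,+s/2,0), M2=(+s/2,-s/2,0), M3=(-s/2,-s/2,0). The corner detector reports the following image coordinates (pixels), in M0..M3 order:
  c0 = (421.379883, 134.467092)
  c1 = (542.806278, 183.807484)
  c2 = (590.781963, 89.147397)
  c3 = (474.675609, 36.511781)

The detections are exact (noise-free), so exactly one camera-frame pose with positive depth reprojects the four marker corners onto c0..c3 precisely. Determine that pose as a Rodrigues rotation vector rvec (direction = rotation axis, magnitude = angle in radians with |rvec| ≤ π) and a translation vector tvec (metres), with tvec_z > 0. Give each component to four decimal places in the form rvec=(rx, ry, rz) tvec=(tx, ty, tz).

rvec=(-0.0815, -0.2890, 0.4084) tvec=(0.1168, -0.1213, 0.4905)

Intrinsics K: fx=801.8, fy=601.8, cx=318.2, cy=259.8
Marker side s = 0.089 m; corners in marker frame (Z=0):
  M0 = (-0.0445, +0.0445, 0)
  M1 = (+0.0445, +0.0445, 0)
  M2 = (+0.0445, -0.0445, 0)
  M3 = (-0.0445, -0.0445, 0)
Detected image corners:
  c0 = (421.379883, 134.467092) px
  c1 = (542.806278, 183.807484) px
  c2 = (590.781963, 89.147397) px
  c3 = (474.675609, 36.511781) px
Planar DLT: solve 8×8 A·h = b for H (H[2,2]=1):
  H  [+1603.54181 -708.73483 +509.12620]
  H  [+632.06388 +1050.94051 +110.99255]
  H  [+0.53104 -0.27690 +1.00000]
B = K⁻¹H; ‖b₁‖=2.038938, ‖b₂‖=2.038938; λ = 2/(‖b₁‖+‖b₂‖) = 0.490451, sign → tz>0 ⇒ λ=+0.490451
r₁ = λ·B[:,0] = (+0.87751,+0.40268,+0.26045); r₂ = λ·B[:,1] = (-0.37963,+0.91512,-0.13580)
r₃ = r₁×r₂ = (-0.29303,+0.02029,+0.95589); SVD([r₁ r₂ r₃]) → R = UVᵀ:
  R  [+0.87751 -0.37963 -0.29303]
  R  [+0.40268 +0.91512 +0.02029]
  R  [+0.26045 -0.13580 +0.95589]
t = (+0.11679, -0.12127, +0.49045) m
tr R = 2.748511; θ = arccos((tr R − 1)/2) = 0.506896 rad = 29.043°
axis k = ((R−Rᵀ)₃₂, (R−Rᵀ)₁₃, (R−Rᵀ)₂₁) / (2 sinθ) = (-0.160772, -0.570048, +0.805728)
rvec = θ·k = (-0.081495, -0.288955, +0.408421)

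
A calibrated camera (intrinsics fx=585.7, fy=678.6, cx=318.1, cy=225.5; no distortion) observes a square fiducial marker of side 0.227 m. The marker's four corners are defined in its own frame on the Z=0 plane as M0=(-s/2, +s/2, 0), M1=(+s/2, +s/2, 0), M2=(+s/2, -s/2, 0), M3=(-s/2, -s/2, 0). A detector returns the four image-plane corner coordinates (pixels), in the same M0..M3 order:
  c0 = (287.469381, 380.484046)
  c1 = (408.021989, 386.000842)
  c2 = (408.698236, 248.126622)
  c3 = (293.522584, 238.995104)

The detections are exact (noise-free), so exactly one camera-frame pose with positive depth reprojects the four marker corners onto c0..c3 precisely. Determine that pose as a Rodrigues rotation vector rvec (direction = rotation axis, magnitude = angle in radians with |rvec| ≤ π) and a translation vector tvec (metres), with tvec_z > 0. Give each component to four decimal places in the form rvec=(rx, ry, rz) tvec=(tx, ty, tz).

Intrinsics K: fx=585.7, fy=678.6, cx=318.1, cy=225.5
Marker side s = 0.227 m; corners in marker frame (Z=0):
  M0 = (-0.1135, +0.1135, 0)
  M1 = (+0.1135, +0.1135, 0)
  M2 = (+0.1135, -0.1135, 0)
  M3 = (-0.1135, -0.1135, 0)
Detected image corners:
  c0 = (287.469381, 380.484046) px
  c1 = (408.021989, 386.000842) px
  c2 = (408.698236, 248.126622) px
  c3 = (293.522584, 238.995104) px
Planar DLT: solve 8×8 A·h = b for H (H[2,2]=1):
  H  [+562.41226 -83.63915 +350.29751]
  H  [+71.41582 +553.35355 +311.88841]
  H  [+0.12435 -0.19742 +1.00000]
B = K⁻¹H; ‖b₁‖=0.903585, ‖b₂‖=0.903585; λ = 2/(‖b₁‖+‖b₂‖) = 1.106703, sign → tz>0 ⇒ λ=+1.106703
r₁ = λ·B[:,0] = (+0.98796,+0.07074,+0.13762); r₂ = λ·B[:,1] = (-0.03938,+0.97505,-0.21848)
r₃ = r₁×r₂ = (-0.14964,+0.21043,+0.96609); SVD([r₁ r₂ r₃]) → R = UVᵀ:
  R  [+0.98796 -0.03938 -0.14964]
  R  [+0.07074 +0.97505 +0.21043]
  R  [+0.13762 -0.21848 +0.96609]
t = (+0.06084, +0.14089, +1.10670) m
tr R = 2.929089; θ = arccos((tr R − 1)/2) = 0.267085 rad = 15.303°
axis k = ((R−Rᵀ)₃₂, (R−Rᵀ)₁₃, (R−Rᵀ)₂₁) / (2 sinθ) = (-0.812588, -0.544225, +0.208615)
rvec = θ·k = (-0.217030, -0.145354, +0.055718)

rvec=(-0.2170, -0.1454, 0.0557) tvec=(0.0608, 0.1409, 1.1067)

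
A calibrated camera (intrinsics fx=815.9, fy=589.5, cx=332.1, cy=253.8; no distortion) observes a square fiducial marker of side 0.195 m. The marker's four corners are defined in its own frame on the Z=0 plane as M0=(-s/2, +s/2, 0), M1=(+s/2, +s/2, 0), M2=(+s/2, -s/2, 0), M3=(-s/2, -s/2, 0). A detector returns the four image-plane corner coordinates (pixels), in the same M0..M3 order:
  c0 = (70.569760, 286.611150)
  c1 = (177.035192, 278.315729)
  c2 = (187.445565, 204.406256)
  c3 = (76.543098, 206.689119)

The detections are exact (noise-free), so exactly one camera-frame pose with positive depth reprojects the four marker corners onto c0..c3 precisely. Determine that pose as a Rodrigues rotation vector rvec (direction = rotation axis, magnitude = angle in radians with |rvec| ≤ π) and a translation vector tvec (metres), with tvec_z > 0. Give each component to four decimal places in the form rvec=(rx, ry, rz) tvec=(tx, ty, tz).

rvec=(0.3845, -0.6315, 0.0451) tvec=(-0.3463, -0.0213, 1.3981)

Intrinsics K: fx=815.9, fy=589.5, cx=332.1, cy=253.8
Marker side s = 0.195 m; corners in marker frame (Z=0):
  M0 = (-0.0975, +0.0975, 0)
  M1 = (+0.0975, +0.0975, 0)
  M2 = (+0.0975, -0.0975, 0)
  M3 = (-0.0975, -0.0975, 0)
Detected image corners:
  c0 = (70.569760, 286.611150) px
  c1 = (177.035192, 278.315729) px
  c2 = (187.445565, 204.406256) px
  c3 = (76.543098, 206.689119) px
Planar DLT: solve 8×8 A·h = b for H (H[2,2]=1):
  H  [+610.47581 -11.67168 +130.01395]
  H  [+74.37083 +452.57445 +244.80093]
  H  [+0.41744 +0.24082 +1.00000]
B = K⁻¹H; ‖b₁‖=0.715239, ‖b₂‖=0.715239; λ = 2/(‖b₁‖+‖b₂‖) = 1.398134, sign → tz>0 ⇒ λ=+1.398134
r₁ = λ·B[:,0] = (+0.80856,-0.07489,+0.58363); r₂ = λ·B[:,1] = (-0.15705,+0.92842,+0.33670)
r₃ = r₁×r₂ = (-0.56707,-0.36390,+0.73892); SVD([r₁ r₂ r₃]) → R = UVᵀ:
  R  [+0.80856 -0.15705 -0.56707]
  R  [-0.07489 +0.92842 -0.36390]
  R  [+0.58363 +0.33670 +0.73892]
t = (-0.34630, -0.02134, +1.39813) m
tr R = 2.475902; θ = arccos((tr R − 1)/2) = 0.740767 rad = 42.443°
axis k = ((R−Rᵀ)₃₂, (R−Rᵀ)₁₃, (R−Rᵀ)₂₁) / (2 sinθ) = (+0.519080, -0.852555, +0.060876)
rvec = θ·k = (+0.384517, -0.631545, +0.045095)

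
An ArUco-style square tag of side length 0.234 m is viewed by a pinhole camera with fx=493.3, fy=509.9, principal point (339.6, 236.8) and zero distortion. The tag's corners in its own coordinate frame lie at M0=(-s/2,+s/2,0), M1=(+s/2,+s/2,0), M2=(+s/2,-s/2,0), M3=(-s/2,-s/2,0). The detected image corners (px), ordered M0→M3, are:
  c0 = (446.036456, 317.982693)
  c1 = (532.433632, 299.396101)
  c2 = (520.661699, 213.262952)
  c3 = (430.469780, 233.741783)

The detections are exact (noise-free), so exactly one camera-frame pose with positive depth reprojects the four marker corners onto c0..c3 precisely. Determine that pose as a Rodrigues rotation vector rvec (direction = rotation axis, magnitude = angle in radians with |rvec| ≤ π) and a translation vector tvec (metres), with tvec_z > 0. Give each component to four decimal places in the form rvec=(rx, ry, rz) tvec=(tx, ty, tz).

Intrinsics K: fx=493.3, fy=509.9, cx=339.6, cy=236.8
Marker side s = 0.234 m; corners in marker frame (Z=0):
  M0 = (-0.1170, +0.1170, 0)
  M1 = (+0.1170, +0.1170, 0)
  M2 = (+0.1170, -0.1170, 0)
  M3 = (-0.1170, -0.1170, 0)
Detected image corners:
  c0 = (446.036456, 317.982693) px
  c1 = (532.433632, 299.396101) px
  c2 = (520.661699, 213.262952) px
  c3 = (430.469780, 233.741783) px
Planar DLT: solve 8×8 A·h = b for H (H[2,2]=1):
  H  [+352.54185 +150.87455 +482.29014]
  H  [-96.95401 +414.99728 +267.10881]
  H  [-0.05100 +0.19156 +1.00000]
B = K⁻¹H; ‖b₁‖=0.769718, ‖b₂‖=0.769718; λ = 2/(‖b₁‖+‖b₂‖) = 1.299176, sign → tz>0 ⇒ λ=+1.299176
r₁ = λ·B[:,0] = (+0.97409,-0.21626,-0.06626); r₂ = λ·B[:,1] = (+0.22602,+0.94179,+0.24887)
r₃ = r₁×r₂ = (+0.00858,-0.25740,+0.96627); SVD([r₁ r₂ r₃]) → R = UVᵀ:
  R  [+0.97409 +0.22602 +0.00858]
  R  [-0.21626 +0.94179 -0.25740]
  R  [-0.06626 +0.24887 +0.96627]
t = (+0.37579, +0.07722, +1.29918) m
tr R = 2.882146; θ = arccos((tr R − 1)/2) = 0.345007 rad = 19.767°
axis k = ((R−Rᵀ)₃₂, (R−Rᵀ)₁₃, (R−Rᵀ)₂₁) / (2 sinθ) = (+0.748480, +0.110650, -0.653861)
rvec = θ·k = (+0.258231, +0.038175, -0.225587)

rvec=(0.2582, 0.0382, -0.2256) tvec=(0.3758, 0.0772, 1.2992)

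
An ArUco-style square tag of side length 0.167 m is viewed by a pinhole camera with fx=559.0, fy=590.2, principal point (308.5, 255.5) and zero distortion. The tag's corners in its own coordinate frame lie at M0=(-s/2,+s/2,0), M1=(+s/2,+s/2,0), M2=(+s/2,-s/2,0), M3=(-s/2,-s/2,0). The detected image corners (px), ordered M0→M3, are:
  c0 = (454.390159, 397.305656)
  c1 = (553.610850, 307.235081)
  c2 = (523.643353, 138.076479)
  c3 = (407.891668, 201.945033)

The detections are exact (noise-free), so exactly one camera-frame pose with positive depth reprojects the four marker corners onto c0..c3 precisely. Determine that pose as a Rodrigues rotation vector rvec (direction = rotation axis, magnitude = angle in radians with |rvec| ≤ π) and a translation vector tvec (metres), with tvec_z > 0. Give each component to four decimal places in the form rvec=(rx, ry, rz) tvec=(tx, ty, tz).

rvec=(0.1713, -0.6309, -0.3703) tvec=(0.1628, 0.0053, 0.4997)

Intrinsics K: fx=559.0, fy=590.2, cx=308.5, cy=255.5
Marker side s = 0.167 m; corners in marker frame (Z=0):
  M0 = (-0.0835, +0.0835, 0)
  M1 = (+0.0835, +0.0835, 0)
  M2 = (+0.0835, -0.0835, 0)
  M3 = (-0.0835, -0.0835, 0)
Detected image corners:
  c0 = (454.390159, 397.305656) px
  c1 = (553.610850, 307.235081) px
  c2 = (523.643353, 138.076479) px
  c3 = (407.891668, 201.945033) px
Planar DLT: solve 8×8 A·h = b for H (H[2,2]=1):
  H  [+1168.27297 +483.59520 +490.61307]
  H  [-180.65362 +1223.82366 +261.71575]
  H  [+1.08655 +0.53445 +1.00000]
B = K⁻¹H; ‖b₁‖=2.001112, ‖b₂‖=2.001112; λ = 2/(‖b₁‖+‖b₂‖) = 0.499722, sign → tz>0 ⇒ λ=+0.499722
r₁ = λ·B[:,0] = (+0.74473,-0.38802,+0.54297); r₂ = λ·B[:,1] = (+0.28492,+0.92059,+0.26708)
r₃ = r₁×r₂ = (-0.60349,-0.04420,+0.79615); SVD([r₁ r₂ r₃]) → R = UVᵀ:
  R  [+0.74473 +0.28492 -0.60349]
  R  [-0.38802 +0.92059 -0.04420]
  R  [+0.54297 +0.26708 +0.79615]
t = (+0.16280, +0.00526, +0.49972) m
tr R = 2.461470; θ = arccos((tr R − 1)/2) = 0.751398 rad = 43.052°
axis k = ((R−Rᵀ)₃₂, (R−Rᵀ)₁₃, (R−Rᵀ)₂₁) / (2 sinθ) = (+0.227983, -0.839700, -0.492876)
rvec = θ·k = (+0.171306, -0.630949, -0.370346)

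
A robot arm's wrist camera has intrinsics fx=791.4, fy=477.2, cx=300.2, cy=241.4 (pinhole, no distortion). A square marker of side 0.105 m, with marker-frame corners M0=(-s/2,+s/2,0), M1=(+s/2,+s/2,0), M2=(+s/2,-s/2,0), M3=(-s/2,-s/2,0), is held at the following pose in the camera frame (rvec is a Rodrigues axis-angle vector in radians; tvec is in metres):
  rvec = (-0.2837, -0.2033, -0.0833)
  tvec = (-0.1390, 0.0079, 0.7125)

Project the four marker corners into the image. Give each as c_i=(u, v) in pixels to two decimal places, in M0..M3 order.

c0=(87.79, 283.69) c1=(208.75, 278.63) c2=(199.86, 212.22) c3=(83.41, 215.03)

Intrinsics K: fx=791.4, fy=477.2, cx=300.2, cy=241.4
Marker side s = 0.105 m; corners in marker frame (Z=0):
  M0 = (-0.0525, +0.0525, 0)
  M1 = (+0.0525, +0.0525, 0)
  M2 = (+0.0525, -0.0525, 0)
  M3 = (-0.0525, -0.0525, 0)
rvec = (-0.2837, -0.2033, -0.0833), |rvec| = θ = 0.35883 rad = 20.559°
Rodrigues: sinθ=0.35117, 1−cosθ=0.06369; R = I + sinθ·[k]× + (1−cosθ)·[k]×²:
    [+0.97612 +0.11005 -0.18728]
    [-0.05299 +0.95675 +0.28603]
    [+0.21066 -0.26927 +0.93974]
t = (-0.1390, 0.0079, 0.7125) m
M0: Pc = R·M0+t = (-0.18447, +0.06091, +0.68730); u = 791.4·(-0.18447)/0.68730 + 300.2 = 87.7925, v = 477.2·(+0.06091)/0.68730 + 241.4 = 283.6915
M1: Pc = R·M1+t = (-0.08198, +0.05535, +0.70942); u = 791.4·(-0.08198)/0.70942 + 300.2 = 208.7516, v = 477.2·(+0.05535)/0.70942 + 241.4 = 278.6300
M2: Pc = R·M2+t = (-0.09353, -0.04511, +0.73770); u = 791.4·(-0.09353)/0.73770 + 300.2 = 199.8596, v = 477.2·(-0.04511)/0.73770 + 241.4 = 212.2181
M3: Pc = R·M3+t = (-0.19602, -0.03955, +0.71558); u = 791.4·(-0.19602)/0.71558 + 300.2 = 83.4050, v = 477.2·(-0.03955)/0.71558 + 241.4 = 215.0268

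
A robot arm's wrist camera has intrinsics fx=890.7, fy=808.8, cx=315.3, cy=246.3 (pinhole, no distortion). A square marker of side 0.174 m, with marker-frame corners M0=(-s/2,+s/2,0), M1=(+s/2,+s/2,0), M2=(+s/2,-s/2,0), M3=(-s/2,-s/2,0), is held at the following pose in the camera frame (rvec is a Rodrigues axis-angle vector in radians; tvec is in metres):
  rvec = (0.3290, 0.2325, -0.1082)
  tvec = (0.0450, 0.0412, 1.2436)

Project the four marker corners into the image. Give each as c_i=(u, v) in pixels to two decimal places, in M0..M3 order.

c0=(296.85, 327.04) c1=(416.27, 322.18) c2=(402.28, 214.83) c3=(278.18, 223.57)

Intrinsics K: fx=890.7, fy=808.8, cx=315.3, cy=246.3
Marker side s = 0.174 m; corners in marker frame (Z=0):
  M0 = (-0.0870, +0.0870, 0)
  M1 = (+0.0870, +0.0870, 0)
  M2 = (+0.0870, -0.0870, 0)
  M3 = (-0.0870, -0.0870, 0)
rvec = (0.3290, 0.2325, -0.1082), |rvec| = θ = 0.41714 rad = 23.900°
Rodrigues: sinθ=0.40515, 1−cosθ=0.08575; R = I + sinθ·[k]× + (1−cosθ)·[k]×²:
    [+0.96759 +0.14278 +0.20827]
    [-0.06739 +0.94089 -0.33194]
    [-0.24336 +0.30714 +0.92002]
t = (0.0450, 0.0412, 1.2436) m
M0: Pc = R·M0+t = (-0.02676, +0.12892, +1.29149); u = 890.7·(-0.02676)/1.29149 + 315.3 = 296.8457, v = 808.8·(+0.12892)/1.29149 + 246.3 = 327.0368
M1: Pc = R·M1+t = (+0.14160, +0.11719, +1.24915); u = 890.7·(+0.14160)/1.24915 + 315.3 = 416.2692, v = 808.8·(+0.11719)/1.24915 + 246.3 = 322.1809
M2: Pc = R·M2+t = (+0.11676, -0.04652, +1.19571); u = 890.7·(+0.11676)/1.19571 + 315.3 = 402.2751, v = 808.8·(-0.04652)/1.19571 + 246.3 = 214.8324
M3: Pc = R·M3+t = (-0.05160, -0.03479, +1.23805); u = 890.7·(-0.05160)/1.23805 + 315.3 = 278.1750, v = 808.8·(-0.03479)/1.23805 + 246.3 = 223.5695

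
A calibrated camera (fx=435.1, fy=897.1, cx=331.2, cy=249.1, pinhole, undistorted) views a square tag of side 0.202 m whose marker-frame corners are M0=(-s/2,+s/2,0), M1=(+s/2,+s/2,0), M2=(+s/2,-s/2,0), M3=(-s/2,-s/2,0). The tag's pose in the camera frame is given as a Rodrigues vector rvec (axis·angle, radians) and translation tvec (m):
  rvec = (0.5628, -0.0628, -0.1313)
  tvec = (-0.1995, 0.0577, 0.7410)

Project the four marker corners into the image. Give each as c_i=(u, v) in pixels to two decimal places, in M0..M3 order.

c0=(172.76, 426.28) c1=(282.78, 393.14) c2=(261.55, 195.52) c3=(134.00, 232.53)

Intrinsics K: fx=435.1, fy=897.1, cx=331.2, cy=249.1
Marker side s = 0.202 m; corners in marker frame (Z=0):
  M0 = (-0.1010, +0.1010, 0)
  M1 = (+0.1010, +0.1010, 0)
  M2 = (+0.1010, -0.1010, 0)
  M3 = (-0.1010, -0.1010, 0)
rvec = (0.5628, -0.0628, -0.1313), |rvec| = θ = 0.58132 rad = 33.307°
Rodrigues: sinθ=0.54912, 1−cosθ=0.16426; R = I + sinθ·[k]× + (1−cosθ)·[k]×²:
    [+0.98970 +0.10685 -0.09524]
    [-0.14121 +0.83766 -0.52763]
    [+0.02340 +0.53564 +0.84412]
t = (-0.1995, 0.0577, 0.7410) m
M0: Pc = R·M0+t = (-0.28867, +0.15657, +0.79274); u = 435.1·(-0.28867)/0.79274 + 331.2 = 172.7619, v = 897.1·(+0.15657)/0.79274 + 249.1 = 426.2775
M1: Pc = R·M1+t = (-0.08875, +0.12804, +0.79746); u = 435.1·(-0.08875)/0.79746 + 331.2 = 282.7785, v = 897.1·(+0.12804)/0.79746 + 249.1 = 393.1391
M2: Pc = R·M2+t = (-0.11033, -0.04117, +0.68926); u = 435.1·(-0.11033)/0.68926 + 331.2 = 261.5527, v = 897.1·(-0.04117)/0.68926 + 249.1 = 195.5216
M3: Pc = R·M3+t = (-0.31025, -0.01264, +0.68454); u = 435.1·(-0.31025)/0.68454 + 331.2 = 134.0001, v = 897.1·(-0.01264)/0.68454 + 249.1 = 232.5332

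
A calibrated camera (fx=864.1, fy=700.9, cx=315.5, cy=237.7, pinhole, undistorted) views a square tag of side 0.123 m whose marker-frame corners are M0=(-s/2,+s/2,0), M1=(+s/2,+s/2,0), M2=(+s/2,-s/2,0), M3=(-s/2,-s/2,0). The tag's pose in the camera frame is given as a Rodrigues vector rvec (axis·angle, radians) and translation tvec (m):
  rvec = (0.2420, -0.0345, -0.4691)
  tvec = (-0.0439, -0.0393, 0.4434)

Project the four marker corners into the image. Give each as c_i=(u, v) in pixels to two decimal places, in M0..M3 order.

Intrinsics K: fx=864.1, fy=700.9, cx=315.5, cy=237.7
Marker side s = 0.123 m; corners in marker frame (Z=0):
  M0 = (-0.0615, +0.0615, 0)
  M1 = (+0.0615, +0.0615, 0)
  M2 = (+0.0615, -0.0615, 0)
  M3 = (-0.0615, -0.0615, 0)
rvec = (0.2420, -0.0345, -0.4691), |rvec| = θ = 0.52897 rad = 30.308°
Rodrigues: sinθ=0.50464, 1−cosθ=0.13667; R = I + sinθ·[k]× + (1−cosθ)·[k]×²:
    [+0.89193 +0.44345 -0.08836]
    [-0.45161 +0.86391 -0.22297]
    [-0.02254 +0.23878 +0.97081]
t = (-0.0439, -0.0393, 0.4434) m
M0: Pc = R·M0+t = (-0.07148, +0.04160, +0.45947); u = 864.1·(-0.07148)/0.45947 + 315.5 = 181.0684, v = 700.9·(+0.04160)/0.45947 + 237.7 = 301.1651
M1: Pc = R·M1+t = (+0.03823, -0.01394, +0.45670); u = 864.1·(+0.03823)/0.45670 + 315.5 = 387.8258, v = 700.9·(-0.01394)/0.45670 + 237.7 = 216.3010
M2: Pc = R·M2+t = (-0.01632, -0.12020, +0.42733); u = 864.1·(-0.01632)/0.42733 + 315.5 = 282.5029, v = 700.9·(-0.12020)/0.42733 + 237.7 = 40.5427
M3: Pc = R·M3+t = (-0.12603, -0.06466, +0.43010); u = 864.1·(-0.12603)/0.43010 + 315.5 = 62.3059, v = 700.9·(-0.06466)/0.43010 + 237.7 = 132.3345

c0=(181.07, 301.17) c1=(387.83, 216.30) c2=(282.50, 40.54) c3=(62.31, 132.33)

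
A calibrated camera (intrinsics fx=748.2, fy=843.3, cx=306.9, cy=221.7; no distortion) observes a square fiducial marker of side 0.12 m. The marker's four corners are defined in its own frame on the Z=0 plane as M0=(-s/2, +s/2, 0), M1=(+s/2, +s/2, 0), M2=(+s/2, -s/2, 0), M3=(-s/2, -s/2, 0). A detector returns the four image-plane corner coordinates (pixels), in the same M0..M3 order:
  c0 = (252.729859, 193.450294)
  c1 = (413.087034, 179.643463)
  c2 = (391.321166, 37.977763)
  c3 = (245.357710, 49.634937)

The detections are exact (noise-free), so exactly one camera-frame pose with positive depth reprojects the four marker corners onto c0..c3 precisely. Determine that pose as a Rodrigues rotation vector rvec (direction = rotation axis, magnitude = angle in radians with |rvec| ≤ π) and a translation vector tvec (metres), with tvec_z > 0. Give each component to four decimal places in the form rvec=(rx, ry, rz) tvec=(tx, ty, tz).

rvec=(-0.4806, -0.0131, -0.0837) tvec=(0.0146, -0.0762, 0.5850)

Intrinsics K: fx=748.2, fy=843.3, cx=306.9, cy=221.7
Marker side s = 0.12 m; corners in marker frame (Z=0):
  M0 = (-0.0600, +0.0600, 0)
  M1 = (+0.0600, +0.0600, 0)
  M2 = (+0.0600, -0.0600, 0)
  M3 = (-0.0600, -0.0600, 0)
Detected image corners:
  c0 = (252.729859, 193.450294) px
  c1 = (413.087034, 179.643463) px
  c2 = (391.321166, 37.977763) px
  c3 = (245.357710, 49.634937) px
Planar DLT: solve 8×8 A·h = b for H (H[2,2]=1):
  H  [+1291.46571 -135.11482 +325.53288]
  H  [-99.32130 +1098.66956 +111.77944]
  H  [+0.05518 -0.78840 +1.00000]
B = K⁻¹H; ‖b₁‖=1.709484, ‖b₂‖=1.709484; λ = 2/(‖b₁‖+‖b₂‖) = 0.584972, sign → tz>0 ⇒ λ=+0.584972
r₁ = λ·B[:,0] = (+0.99648,-0.07738,+0.03228); r₂ = λ·B[:,1] = (+0.08354,+0.88336,-0.46119)
r₃ = r₁×r₂ = (+0.00718,+0.46226,+0.88671); SVD([r₁ r₂ r₃]) → R = UVᵀ:
  R  [+0.99648 +0.08354 +0.00718]
  R  [-0.07738 +0.88336 +0.46226]
  R  [+0.03228 -0.46119 +0.88671]
t = (+0.01457, -0.07625, +0.58497) m
tr R = 2.766552; θ = arccos((tr R − 1)/2) = 0.487992 rad = 27.960°
axis k = ((R−Rᵀ)₃₂, (R−Rᵀ)₁₃, (R−Rᵀ)₂₁) / (2 sinθ) = (-0.984802, -0.026768, -0.171607)
rvec = θ·k = (-0.480576, -0.013063, -0.083743)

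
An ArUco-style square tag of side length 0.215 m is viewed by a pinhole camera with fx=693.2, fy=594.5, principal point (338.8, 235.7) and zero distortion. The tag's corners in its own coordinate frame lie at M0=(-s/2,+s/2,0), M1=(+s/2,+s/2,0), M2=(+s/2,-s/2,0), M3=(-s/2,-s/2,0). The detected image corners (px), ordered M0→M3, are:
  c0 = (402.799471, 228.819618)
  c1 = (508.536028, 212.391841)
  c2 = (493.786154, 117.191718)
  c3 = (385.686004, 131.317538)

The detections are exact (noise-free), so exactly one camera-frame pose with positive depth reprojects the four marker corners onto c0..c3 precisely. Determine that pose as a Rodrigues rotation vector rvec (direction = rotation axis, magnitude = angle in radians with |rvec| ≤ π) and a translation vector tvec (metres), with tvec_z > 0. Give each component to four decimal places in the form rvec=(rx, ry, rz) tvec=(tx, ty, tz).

Intrinsics K: fx=693.2, fy=594.5, cx=338.8, cy=235.7
Marker side s = 0.215 m; corners in marker frame (Z=0):
  M0 = (-0.1075, +0.1075, 0)
  M1 = (+0.1075, +0.1075, 0)
  M2 = (+0.1075, -0.1075, 0)
  M3 = (-0.1075, -0.1075, 0)
Detected image corners:
  c0 = (402.799471, 228.819618) px
  c1 = (508.536028, 212.391841) px
  c2 = (493.786154, 117.191718) px
  c3 = (385.686004, 131.317538) px
Planar DLT: solve 8×8 A·h = b for H (H[2,2]=1):
  H  [+552.97665 +111.75594 +448.48947]
  H  [-49.63856 +462.60404 +172.76439]
  H  [+0.12448 +0.08427 +1.00000]
B = K⁻¹H; ‖b₁‖=0.759032, ‖b₂‖=0.759032; λ = 2/(‖b₁‖+‖b₂‖) = 1.317468, sign → tz>0 ⇒ λ=+1.317468
r₁ = λ·B[:,0] = (+0.97081,-0.17503,+0.16400); r₂ = λ·B[:,1] = (+0.15814,+0.98116,+0.11103)
r₃ = r₁×r₂ = (-0.18035,-0.08185,+0.98019); SVD([r₁ r₂ r₃]) → R = UVᵀ:
  R  [+0.97081 +0.15814 -0.18035]
  R  [-0.17503 +0.98116 -0.08185]
  R  [+0.16400 +0.11103 +0.98019]
t = (+0.20847, -0.13947, +1.31747) m
tr R = 2.932156; θ = arccos((tr R − 1)/2) = 0.261211 rad = 14.966°
axis k = ((R−Rᵀ)₃₂, (R−Rᵀ)₁₃, (R−Rᵀ)₂₁) / (2 sinθ) = (+0.373426, -0.666696, -0.645034)
rvec = θ·k = (+0.097543, -0.174148, -0.168490)

rvec=(0.0975, -0.1741, -0.1685) tvec=(0.2085, -0.1395, 1.3175)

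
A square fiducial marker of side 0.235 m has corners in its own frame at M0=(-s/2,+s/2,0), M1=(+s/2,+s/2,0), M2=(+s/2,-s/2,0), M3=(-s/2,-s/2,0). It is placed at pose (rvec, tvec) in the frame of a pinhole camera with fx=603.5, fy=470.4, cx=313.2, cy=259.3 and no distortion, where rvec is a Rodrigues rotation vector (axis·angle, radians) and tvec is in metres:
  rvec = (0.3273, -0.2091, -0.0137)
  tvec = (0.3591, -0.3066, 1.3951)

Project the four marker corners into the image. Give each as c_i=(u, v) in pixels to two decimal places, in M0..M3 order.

c0=(416.74, 195.94) c1=(508.63, 194.43) c2=(521.39, 115.09) c3=(424.76, 113.87)

Intrinsics K: fx=603.5, fy=470.4, cx=313.2, cy=259.3
Marker side s = 0.235 m; corners in marker frame (Z=0):
  M0 = (-0.1175, +0.1175, 0)
  M1 = (+0.1175, +0.1175, 0)
  M2 = (+0.1175, -0.1175, 0)
  M3 = (-0.1175, -0.1175, 0)
rvec = (0.3273, -0.2091, -0.0137), |rvec| = θ = 0.38863 rad = 22.267°
Rodrigues: sinθ=0.37892, 1−cosθ=0.07457; R = I + sinθ·[k]× + (1−cosθ)·[k]×²:
    [+0.97832 -0.02043 -0.20609]
    [-0.04715 +0.94702 -0.31771]
    [+0.20166 +0.32054 +0.92552]
t = (0.3591, -0.3066, 1.3951) m
M0: Pc = R·M0+t = (+0.24175, -0.18979, +1.40907); u = 603.5·(+0.24175)/1.40907 + 313.2 = 416.7394, v = 470.4·(-0.18979)/1.40907 + 259.3 = 195.9424
M1: Pc = R·M1+t = (+0.47165, -0.20087, +1.45646); u = 603.5·(+0.47165)/1.45646 + 313.2 = 508.6342, v = 470.4·(-0.20087)/1.45646 + 259.3 = 194.4254
M2: Pc = R·M2+t = (+0.47645, -0.42341, +1.38113); u = 603.5·(+0.47645)/1.38113 + 313.2 = 521.3913, v = 470.4·(-0.42341)/1.38113 + 259.3 = 115.0893
M3: Pc = R·M3+t = (+0.24655, -0.41233, +1.33374); u = 603.5·(+0.24655)/1.33374 + 313.2 = 424.7598, v = 470.4·(-0.41233)/1.33374 + 259.3 = 113.8730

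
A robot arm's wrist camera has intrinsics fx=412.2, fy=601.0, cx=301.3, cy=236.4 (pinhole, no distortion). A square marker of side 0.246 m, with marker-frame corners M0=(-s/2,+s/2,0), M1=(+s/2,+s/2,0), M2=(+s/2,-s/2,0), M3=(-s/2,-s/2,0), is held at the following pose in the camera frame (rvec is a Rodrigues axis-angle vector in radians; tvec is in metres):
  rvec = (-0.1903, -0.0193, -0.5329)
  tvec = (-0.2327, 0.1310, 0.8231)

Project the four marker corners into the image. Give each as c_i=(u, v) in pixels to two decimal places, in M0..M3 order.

c0=(157.69, 461.21) c1=(268.52, 364.75) c2=(209.94, 211.94) c3=(103.66, 300.39)

Intrinsics K: fx=412.2, fy=601.0, cx=301.3, cy=236.4
Marker side s = 0.246 m; corners in marker frame (Z=0):
  M0 = (-0.1230, +0.1230, 0)
  M1 = (+0.1230, +0.1230, 0)
  M2 = (+0.1230, -0.1230, 0)
  M3 = (-0.1230, -0.1230, 0)
rvec = (-0.1903, -0.0193, -0.5329), |rvec| = θ = 0.56619 rad = 32.440°
Rodrigues: sinθ=0.53642, 1−cosθ=0.15605; R = I + sinθ·[k]× + (1−cosθ)·[k]×²:
    [+0.86158 +0.50667 +0.03108]
    [-0.50309 +0.84413 +0.18530]
    [+0.06765 -0.17529 +0.98219]
t = (-0.2327, 0.1310, 0.8231) m
M0: Pc = R·M0+t = (-0.27635, +0.29671, +0.79322); u = 412.2·(-0.27635)/0.79322 + 301.3 = 157.6912, v = 601.0·(+0.29671)/0.79322 + 236.4 = 461.2082
M1: Pc = R·M1+t = (-0.06441, +0.17295, +0.80986); u = 412.2·(-0.06441)/0.80986 + 301.3 = 268.5192, v = 601.0·(+0.17295)/0.80986 + 236.4 = 364.7452
M2: Pc = R·M2+t = (-0.18905, -0.03471, +0.85298); u = 412.2·(-0.18905)/0.85298 + 301.3 = 209.9443, v = 601.0·(-0.03471)/0.85298 + 236.4 = 211.9446
M3: Pc = R·M3+t = (-0.40099, +0.08905, +0.83634); u = 412.2·(-0.40099)/0.83634 + 301.3 = 103.6649, v = 601.0·(+0.08905)/0.83634 + 236.4 = 300.3935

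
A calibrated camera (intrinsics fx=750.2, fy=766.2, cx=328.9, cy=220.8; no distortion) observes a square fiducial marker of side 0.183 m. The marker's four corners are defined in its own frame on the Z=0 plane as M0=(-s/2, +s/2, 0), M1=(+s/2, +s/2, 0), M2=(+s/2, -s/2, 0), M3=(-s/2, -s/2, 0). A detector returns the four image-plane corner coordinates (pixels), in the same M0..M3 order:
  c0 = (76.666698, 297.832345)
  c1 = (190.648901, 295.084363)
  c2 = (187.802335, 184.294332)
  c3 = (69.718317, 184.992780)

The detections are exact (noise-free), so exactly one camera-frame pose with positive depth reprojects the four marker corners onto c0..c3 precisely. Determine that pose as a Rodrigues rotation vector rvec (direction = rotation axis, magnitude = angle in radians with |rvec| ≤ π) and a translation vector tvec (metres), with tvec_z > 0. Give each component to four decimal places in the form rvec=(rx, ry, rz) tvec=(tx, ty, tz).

Intrinsics K: fx=750.2, fy=766.2, cx=328.9, cy=220.8
Marker side s = 0.183 m; corners in marker frame (Z=0):
  M0 = (-0.0915, +0.0915, 0)
  M1 = (+0.0915, +0.0915, 0)
  M2 = (+0.0915, -0.0915, 0)
  M3 = (-0.0915, -0.0915, 0)
Detected image corners:
  c0 = (76.666698, 297.832345) px
  c1 = (190.648901, 295.084363) px
  c2 = (187.802335, 184.294332) px
  c3 = (69.718317, 184.992780) px
Planar DLT: solve 8×8 A·h = b for H (H[2,2]=1):
  H  [+647.39112 +51.43149 +131.79853]
  H  [+15.28094 +656.37810 +241.50875]
  H  [+0.10307 +0.18882 +1.00000]
B = K⁻¹H; ‖b₁‖=0.824297, ‖b₂‖=0.824297; λ = 2/(‖b₁‖+‖b₂‖) = 1.213155, sign → tz>0 ⇒ λ=+1.213155
r₁ = λ·B[:,0] = (+0.99208,-0.01184,+0.12504); r₂ = λ·B[:,1] = (-0.01726,+0.97326,+0.22907)
r₃ = r₁×r₂ = (-0.12441,-0.22941,+0.96535); SVD([r₁ r₂ r₃]) → R = UVᵀ:
  R  [+0.99208 -0.01726 -0.12441]
  R  [-0.01184 +0.97326 -0.22941]
  R  [+0.12504 +0.22907 +0.96535]
t = (-0.31873, +0.03279, +1.21315) m
tr R = 2.930683; θ = arccos((tr R − 1)/2) = 0.264047 rad = 15.129°
axis k = ((R−Rᵀ)₃₂, (R−Rᵀ)₁₃, (R−Rᵀ)₂₁) / (2 sinθ) = (+0.878353, -0.477899, +0.010380)
rvec = θ·k = (+0.231927, -0.126188, +0.002741)

rvec=(0.2319, -0.1262, 0.0027) tvec=(-0.3187, 0.0328, 1.2132)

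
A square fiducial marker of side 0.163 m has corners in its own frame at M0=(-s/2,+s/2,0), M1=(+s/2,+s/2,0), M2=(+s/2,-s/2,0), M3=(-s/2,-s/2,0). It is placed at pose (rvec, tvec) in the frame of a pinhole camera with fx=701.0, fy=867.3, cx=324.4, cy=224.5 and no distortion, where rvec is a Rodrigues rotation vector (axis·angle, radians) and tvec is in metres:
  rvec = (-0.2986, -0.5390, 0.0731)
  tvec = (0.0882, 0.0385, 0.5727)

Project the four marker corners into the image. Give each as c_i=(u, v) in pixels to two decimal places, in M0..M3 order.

c0=(350.81, 402.62) c1=(513.50, 413.39) c2=(497.36, 187.30) c3=(346.57, 144.74)

Intrinsics K: fx=701.0, fy=867.3, cx=324.4, cy=224.5
Marker side s = 0.163 m; corners in marker frame (Z=0):
  M0 = (-0.0815, +0.0815, 0)
  M1 = (+0.0815, +0.0815, 0)
  M2 = (+0.0815, -0.0815, 0)
  M3 = (-0.0815, -0.0815, 0)
rvec = (-0.2986, -0.5390, 0.0731), |rvec| = θ = 0.62051 rad = 35.552°
Rodrigues: sinθ=0.58145, 1−cosθ=0.18642; R = I + sinθ·[k]× + (1−cosθ)·[k]×²:
    [+0.85675 +0.00943 -0.51564]
    [+0.14642 +0.95424 +0.26073]
    [+0.49450 -0.29888 +0.81617]
t = (0.0882, 0.0385, 0.5727) m
M0: Pc = R·M0+t = (+0.01914, +0.10434, +0.50804); u = 701.0·(+0.01914)/0.50804 + 324.4 = 350.8134, v = 867.3·(+0.10434)/0.50804 + 224.5 = 402.6199
M1: Pc = R·M1+t = (+0.15879, +0.12820, +0.58864); u = 701.0·(+0.15879)/0.58864 + 324.4 = 513.5031, v = 867.3·(+0.12820)/0.58864 + 224.5 = 413.3947
M2: Pc = R·M2+t = (+0.15726, -0.02734, +0.63736); u = 701.0·(+0.15726)/0.63736 + 324.4 = 497.3591, v = 867.3·(-0.02734)/0.63736 + 224.5 = 187.3000
M3: Pc = R·M3+t = (+0.01761, -0.05120, +0.55676); u = 701.0·(+0.01761)/0.55676 + 324.4 = 346.5679, v = 867.3·(-0.05120)/0.55676 + 224.5 = 144.7354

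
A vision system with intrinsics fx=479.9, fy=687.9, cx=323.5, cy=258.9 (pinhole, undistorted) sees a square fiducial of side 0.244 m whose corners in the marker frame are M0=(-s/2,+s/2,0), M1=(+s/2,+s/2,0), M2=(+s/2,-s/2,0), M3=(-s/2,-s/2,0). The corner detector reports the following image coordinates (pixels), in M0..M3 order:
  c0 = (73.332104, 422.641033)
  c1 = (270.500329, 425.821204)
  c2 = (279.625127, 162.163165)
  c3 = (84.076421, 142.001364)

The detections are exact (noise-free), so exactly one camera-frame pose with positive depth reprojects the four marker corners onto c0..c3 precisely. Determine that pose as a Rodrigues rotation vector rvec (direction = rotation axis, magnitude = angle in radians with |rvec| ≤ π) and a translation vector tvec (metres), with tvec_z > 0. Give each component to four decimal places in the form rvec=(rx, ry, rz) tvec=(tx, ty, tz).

rvec=(-0.0090, -0.1593, 0.0492) tvec=(-0.1845, 0.0261, 0.6169)

Intrinsics K: fx=479.9, fy=687.9, cx=323.5, cy=258.9
Marker side s = 0.244 m; corners in marker frame (Z=0):
  M0 = (-0.1220, +0.1220, 0)
  M1 = (+0.1220, +0.1220, 0)
  M2 = (+0.1220, -0.1220, 0)
  M3 = (-0.1220, -0.1220, 0)
Detected image corners:
  c0 = (73.332104, 422.641033) px
  c1 = (270.500329, 425.821204) px
  c2 = (279.625127, 162.163165) px
  c3 = (84.076421, 142.001364) px
Planar DLT: solve 8×8 A·h = b for H (H[2,2]=1):
  H  [+850.13186 -44.29399 +179.96991]
  H  [+121.86810 +1108.27563 +287.99378]
  H  [+0.25662 -0.02082 +1.00000]
B = K⁻¹H; ‖b₁‖=1.620960, ‖b₂‖=1.620960; λ = 2/(‖b₁‖+‖b₂‖) = 0.616918, sign → tz>0 ⇒ λ=+0.616918
r₁ = λ·B[:,0] = (+0.98614,+0.04971,+0.15832); r₂ = λ·B[:,1] = (-0.04828,+0.99875,-0.01284)
r₃ = r₁×r₂ = (-0.15876,+0.00502,+0.98730); SVD([r₁ r₂ r₃]) → R = UVᵀ:
  R  [+0.98614 -0.04828 -0.15876]
  R  [+0.04971 +0.99875 +0.00502]
  R  [+0.15832 -0.01284 +0.98730]
t = (-0.18451, +0.02609, +0.61692) m
tr R = 2.972193; θ = arccos((tr R − 1)/2) = 0.166949 rad = 9.565°
axis k = ((R−Rᵀ)₃₂, (R−Rᵀ)₁₃, (R−Rᵀ)₂₁) / (2 sinθ) = (-0.053753, -0.954032, +0.294845)
rvec = θ·k = (-0.008974, -0.159275, +0.049224)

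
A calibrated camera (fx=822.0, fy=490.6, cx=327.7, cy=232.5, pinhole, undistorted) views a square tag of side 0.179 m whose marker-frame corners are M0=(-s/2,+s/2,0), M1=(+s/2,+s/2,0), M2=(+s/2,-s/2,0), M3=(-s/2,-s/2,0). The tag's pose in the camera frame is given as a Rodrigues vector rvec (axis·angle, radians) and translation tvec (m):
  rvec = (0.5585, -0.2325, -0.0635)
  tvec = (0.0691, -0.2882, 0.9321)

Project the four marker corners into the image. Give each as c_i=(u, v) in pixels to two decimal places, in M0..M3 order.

Intrinsics K: fx=822.0, fy=490.6, cx=327.7, cy=232.5
Marker side s = 0.179 m; corners in marker frame (Z=0):
  M0 = (-0.0895, +0.0895, 0)
  M1 = (+0.0895, +0.0895, 0)
  M2 = (+0.0895, -0.0895, 0)
  M3 = (-0.0895, -0.0895, 0)
rvec = (0.5585, -0.2325, -0.0635), |rvec| = θ = 0.60829 rad = 34.852°
Rodrigues: sinθ=0.57146, 1−cosθ=0.17937; R = I + sinθ·[k]× + (1−cosθ)·[k]×²:
    [+0.97184 -0.00329 -0.23562]
    [-0.12260 +0.84683 -0.51753]
    [+0.20123 +0.53185 +0.82258]
t = (0.0691, -0.2882, 0.9321) m
M0: Pc = R·M0+t = (-0.01817, -0.20144, +0.96169); u = 822.0·(-0.01817)/0.96169 + 327.7 = 312.1655, v = 490.6·(-0.20144)/0.96169 + 232.5 = 129.7391
M1: Pc = R·M1+t = (+0.15579, -0.22338, +0.99771); u = 822.0·(+0.15579)/0.99771 + 327.7 = 456.0491, v = 490.6·(-0.22338)/0.99771 + 232.5 = 122.6576
M2: Pc = R·M2+t = (+0.15637, -0.37496, +0.90251); u = 822.0·(+0.15637)/0.90251 + 327.7 = 470.1247, v = 490.6·(-0.37496)/0.90251 + 232.5 = 28.6710
M3: Pc = R·M3+t = (-0.01759, -0.35302, +0.86649); u = 822.0·(-0.01759)/0.86649 + 327.7 = 311.0178, v = 490.6·(-0.35302)/0.86649 + 232.5 = 32.6234

c0=(312.17, 129.74) c1=(456.05, 122.66) c2=(470.12, 28.67) c3=(311.02, 32.62)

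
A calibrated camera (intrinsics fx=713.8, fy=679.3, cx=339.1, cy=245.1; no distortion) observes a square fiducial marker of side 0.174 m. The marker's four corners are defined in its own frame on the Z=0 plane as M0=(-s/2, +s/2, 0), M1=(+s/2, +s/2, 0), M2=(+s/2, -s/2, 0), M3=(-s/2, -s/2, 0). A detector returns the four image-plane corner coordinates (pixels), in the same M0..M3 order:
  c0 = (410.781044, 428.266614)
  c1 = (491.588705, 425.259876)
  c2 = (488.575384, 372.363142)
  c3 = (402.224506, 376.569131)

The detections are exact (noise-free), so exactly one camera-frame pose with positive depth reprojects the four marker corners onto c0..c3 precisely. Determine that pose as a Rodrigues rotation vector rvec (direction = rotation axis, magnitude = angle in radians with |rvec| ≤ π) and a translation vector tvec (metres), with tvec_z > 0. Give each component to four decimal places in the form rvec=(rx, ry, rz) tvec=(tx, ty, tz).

rvec=(0.6359, 0.1268, -0.1297) tvec=(0.2289, 0.3454, 1.5000)

Intrinsics K: fx=713.8, fy=679.3, cx=339.1, cy=245.1
Marker side s = 0.174 m; corners in marker frame (Z=0):
  M0 = (-0.0870, +0.0870, 0)
  M1 = (+0.0870, +0.0870, 0)
  M2 = (+0.0870, -0.0870, 0)
  M3 = (-0.0870, -0.0870, 0)
Detected image corners:
  c0 = (410.781044, 428.266614) px
  c1 = (491.588705, 425.259876) px
  c2 = (488.575384, 372.363142) px
  c3 = (402.224506, 376.569131) px
Planar DLT: solve 8×8 A·h = b for H (H[2,2]=1):
  H  [+432.72977 +207.52415 +448.00839]
  H  [-62.67598 +456.13889 +401.51482]
  H  [-0.10500 +0.38843 +1.00000]
B = K⁻¹H; ‖b₁‖=0.666688, ‖b₂‖=0.666688; λ = 2/(‖b₁‖+‖b₂‖) = 1.499952, sign → tz>0 ⇒ λ=+1.499952
r₁ = λ·B[:,0] = (+0.98414,-0.08157,-0.15750); r₂ = λ·B[:,1] = (+0.15930,+0.79697,+0.58263)
r₃ = r₁×r₂ = (+0.07800,-0.59848,+0.79733); SVD([r₁ r₂ r₃]) → R = UVᵀ:
  R  [+0.98414 +0.15930 +0.07800]
  R  [-0.08157 +0.79697 -0.59848]
  R  [-0.15750 +0.58263 +0.79733]
t = (+0.22886, +0.34538, +1.49995) m
tr R = 2.578446; θ = arccos((tr R − 1)/2) = 0.661254 rad = 37.887°
axis k = ((R−Rᵀ)₃₂, (R−Rᵀ)₁₃, (R−Rᵀ)₂₁) / (2 sinθ) = (+0.961653, +0.191744, -0.196107)
rvec = θ·k = (+0.635897, +0.126791, -0.129677)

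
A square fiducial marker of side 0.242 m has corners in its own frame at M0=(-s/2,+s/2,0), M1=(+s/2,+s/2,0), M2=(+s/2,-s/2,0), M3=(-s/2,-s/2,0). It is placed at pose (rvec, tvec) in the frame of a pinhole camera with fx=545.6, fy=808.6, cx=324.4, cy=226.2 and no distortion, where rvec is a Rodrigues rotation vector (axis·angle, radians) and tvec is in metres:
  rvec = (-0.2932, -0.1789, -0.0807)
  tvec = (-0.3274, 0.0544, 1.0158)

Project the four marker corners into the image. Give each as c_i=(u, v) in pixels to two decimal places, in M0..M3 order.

c0=(77.91, 374.79) c1=(217.94, 357.76) c2=(211.74, 175.31) c3=(80.68, 183.18)

Intrinsics K: fx=545.6, fy=808.6, cx=324.4, cy=226.2
Marker side s = 0.242 m; corners in marker frame (Z=0):
  M0 = (-0.1210, +0.1210, 0)
  M1 = (+0.1210, +0.1210, 0)
  M2 = (+0.1210, -0.1210, 0)
  M3 = (-0.1210, -0.1210, 0)
rvec = (-0.2932, -0.1789, -0.0807), |rvec| = θ = 0.35282 rad = 20.215°
Rodrigues: sinθ=0.34555, 1−cosθ=0.06160; R = I + sinθ·[k]× + (1−cosθ)·[k]×²:
    [+0.98094 +0.10499 -0.16350]
    [-0.05308 +0.95424 +0.29430]
    [+0.18692 -0.28001 +0.94162]
t = (-0.3274, 0.0544, 1.0158) m
M0: Pc = R·M0+t = (-0.43339, +0.17629, +0.95930); u = 545.6·(-0.43339)/0.95930 + 324.4 = 77.9108, v = 808.6·(+0.17629)/0.95930 + 226.2 = 374.7920
M1: Pc = R·M1+t = (-0.19600, +0.16344, +1.00454); u = 545.6·(-0.19600)/1.00454 + 324.4 = 217.9441, v = 808.6·(+0.16344)/1.00454 + 226.2 = 357.7609
M2: Pc = R·M2+t = (-0.22141, -0.06749, +1.07230); u = 545.6·(-0.22141)/1.07230 + 324.4 = 211.7435, v = 808.6·(-0.06749)/1.07230 + 226.2 = 175.3104
M3: Pc = R·M3+t = (-0.45880, -0.05464, +1.02706); u = 545.6·(-0.45880)/1.02706 + 324.4 = 80.6761, v = 808.6·(-0.05464)/1.02706 + 226.2 = 183.1822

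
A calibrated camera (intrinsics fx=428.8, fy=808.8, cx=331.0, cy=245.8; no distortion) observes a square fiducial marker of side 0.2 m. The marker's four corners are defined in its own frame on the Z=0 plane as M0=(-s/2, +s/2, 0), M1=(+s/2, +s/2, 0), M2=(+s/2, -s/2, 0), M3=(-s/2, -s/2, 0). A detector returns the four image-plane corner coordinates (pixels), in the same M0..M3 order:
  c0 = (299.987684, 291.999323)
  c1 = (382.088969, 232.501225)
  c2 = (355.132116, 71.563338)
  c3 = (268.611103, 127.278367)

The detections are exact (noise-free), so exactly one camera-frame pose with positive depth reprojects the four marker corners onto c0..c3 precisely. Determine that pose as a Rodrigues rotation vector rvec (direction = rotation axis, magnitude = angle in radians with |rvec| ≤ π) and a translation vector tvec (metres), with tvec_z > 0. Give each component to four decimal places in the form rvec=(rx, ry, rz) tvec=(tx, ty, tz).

Intrinsics K: fx=428.8, fy=808.8, cx=331.0, cy=245.8
Marker side s = 0.2 m; corners in marker frame (Z=0):
  M0 = (-0.1000, +0.1000, 0)
  M1 = (+0.1000, +0.1000, 0)
  M2 = (+0.1000, -0.1000, 0)
  M3 = (-0.1000, -0.1000, 0)
Detected image corners:
  c0 = (299.987684, 291.999323) px
  c1 = (382.088969, 232.501225) px
  c2 = (355.132116, 71.563338) px
  c3 = (268.611103, 127.278367) px
Planar DLT: solve 8×8 A·h = b for H (H[2,2]=1):
  H  [+482.09634 +210.17537 +327.52790]
  H  [-254.56311 +849.72631 +181.90923]
  H  [+0.18612 +0.19772 +1.00000]
B = K⁻¹H; ‖b₁‖=1.064955, ‖b₂‖=1.064955; λ = 2/(‖b₁‖+‖b₂‖) = 0.939007, sign → tz>0 ⇒ λ=+0.939007
r₁ = λ·B[:,0] = (+0.92081,-0.34866,+0.17477); r₂ = λ·B[:,1] = (+0.31694,+0.93010,+0.18566)
r₃ = r₁×r₂ = (-0.22728,-0.11557,+0.96695); SVD([r₁ r₂ r₃]) → R = UVᵀ:
  R  [+0.92081 +0.31694 -0.22728]
  R  [-0.34866 +0.93010 -0.11557]
  R  [+0.17477 +0.18566 +0.96695]
t = (-0.00760, -0.07418, +0.93901) m
tr R = 2.817857; θ = arccos((tr R − 1)/2) = 0.430090 rad = 24.642°
axis k = ((R−Rᵀ)₃₂, (R−Rᵀ)₁₃, (R−Rᵀ)₂₁) / (2 sinθ) = (+0.361233, -0.482127, -0.798163)
rvec = θ·k = (+0.155362, -0.207358, -0.343282)

rvec=(0.1554, -0.2074, -0.3433) tvec=(-0.0076, -0.0742, 0.9390)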